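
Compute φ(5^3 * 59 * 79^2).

φ(46027375) = 46027375 · (1 − 1/5) · (1 − 1/59) · (1 − 1/79)
       = 46027375 · 18096/23305 = 35739600.

35739600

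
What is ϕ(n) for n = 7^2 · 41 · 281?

φ(564529) = 564529 · (1 − 1/7) · (1 − 1/41) · (1 − 1/281)
       = 564529 · 67200/80647 = 470400.

470400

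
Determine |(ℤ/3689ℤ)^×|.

2880

3689 = 7 × 17 × 31.
φ(7) = 7 − 1 = 6.
φ(17) = 17 − 1 = 16.
φ(31) = 31 − 1 = 30.
φ(3689) = 6 × 16 × 30 = 2880.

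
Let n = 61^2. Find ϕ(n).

φ(61^2) = 61^2 − 61^1 = 3721 − 61 = 3660.

3660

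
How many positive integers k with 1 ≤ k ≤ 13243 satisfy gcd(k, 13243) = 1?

Factor 13243: 13243 = 17 · 19 · 41.
φ(13243) = 13243 · (1 − 1/17) · (1 − 1/19) · (1 − 1/41)
       = 13243 · 11520/13243 = 11520.

11520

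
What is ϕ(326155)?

241920

Prime factorization: 326155 = 5 · 37 · 41 · 43.
φ(5) = 5 − 1 = 4.
φ(37) = 37 − 1 = 36.
φ(41) = 41 − 1 = 40.
φ(43) = 43 − 1 = 42.
Multiply: 4 · 36 · 40 · 42 = 241920.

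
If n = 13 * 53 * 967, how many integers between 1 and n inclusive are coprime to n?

φ(666263) = 666263 · (1 − 1/13) · (1 − 1/53) · (1 − 1/967)
       = 666263 · 602784/666263 = 602784.

602784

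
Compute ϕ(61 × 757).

45360

φ(61) = 61 − 1 = 60.
φ(757) = 757 − 1 = 756.
Multiply: 60 · 756 = 45360.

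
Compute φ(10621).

Factor 10621: 10621 = 13 · 19 · 43.
φ(10621) = 10621 · (1 − 1/13) · (1 − 1/19) · (1 − 1/43)
       = 10621 · 9072/10621 = 9072.

9072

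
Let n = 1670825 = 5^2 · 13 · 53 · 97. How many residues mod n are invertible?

φ(5^2) = 5^1·(5−1) = 5·4 = 20.
φ(13) = 13 − 1 = 12.
φ(53) = 53 − 1 = 52.
φ(97) = 97 − 1 = 96.
φ(1670825) = 20 × 12 × 52 × 96 = 1198080.

1198080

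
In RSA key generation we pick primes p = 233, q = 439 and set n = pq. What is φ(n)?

101616

φ(n) = (p − 1)(q − 1) = (233−1)(439−1) = 232·438 = 101616.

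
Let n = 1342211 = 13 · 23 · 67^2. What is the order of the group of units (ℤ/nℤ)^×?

1167408

φ(13) = 13 − 1 = 12.
φ(23) = 23 − 1 = 22.
φ(67^2) = 67^2 − 67^1 = 4489 − 67 = 4422.
Since φ is multiplicative, φ(1342211) = 12 · 22 · 4422 = 1167408.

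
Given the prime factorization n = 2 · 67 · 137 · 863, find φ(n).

7737312

φ(15842954) = 15842954 · (1 − 1/2) · (1 − 1/67) · (1 − 1/137) · (1 − 1/863)
       = 15842954 · 7737312/15842954 = 7737312.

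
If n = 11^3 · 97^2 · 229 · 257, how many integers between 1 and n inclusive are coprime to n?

657662607360

φ(737038424287) = 737038424287 · (1 − 1/11) · (1 − 1/97) · (1 − 1/229) · (1 − 1/257)
       = 737038424287 · 56033280/62796151 = 657662607360.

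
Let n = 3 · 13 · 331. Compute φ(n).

φ(12909) = 12909 · (1 − 1/3) · (1 − 1/13) · (1 − 1/331)
       = 12909 · 7920/12909 = 7920.

7920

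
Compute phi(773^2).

φ(597529) = 597529 · (1 − 1/773)
       = 597529 · 772/773 = 596756.

596756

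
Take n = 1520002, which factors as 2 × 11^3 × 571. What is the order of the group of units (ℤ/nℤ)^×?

689700

φ(2) = 2 − 1 = 1.
φ(11^3) = 11^3 − 11^2 = 1331 − 121 = 1210.
φ(571) = 571 − 1 = 570.
Since φ is multiplicative, φ(1520002) = 1 · 1210 · 570 = 689700.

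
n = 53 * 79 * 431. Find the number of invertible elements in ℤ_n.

φ(53) = 53 − 1 = 52.
φ(79) = 79 − 1 = 78.
φ(431) = 431 − 1 = 430.
Multiply: 52 · 78 · 430 = 1744080.

1744080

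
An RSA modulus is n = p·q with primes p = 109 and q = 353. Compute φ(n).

φ(pq) = (p−1)(q−1) = 108 · 352 = 38016.

38016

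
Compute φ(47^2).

φ(2209) = 2209 · (1 − 1/47)
       = 2209 · 46/47 = 2162.

2162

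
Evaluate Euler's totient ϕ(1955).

Prime factorization: 1955 = 5 × 17 × 23.
φ(1955) = 1955 · (1 − 1/5) · (1 − 1/17) · (1 − 1/23)
       = 1955 · 1408/1955 = 1408.

1408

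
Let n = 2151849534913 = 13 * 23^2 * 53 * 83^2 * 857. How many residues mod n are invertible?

1839504336384

φ(2151849534913) = 2151849534913 · (1 − 1/13) · (1 − 1/23) · (1 − 1/53) · (1 − 1/83) · (1 − 1/857)
       = 2151849534913 · 963595776/1127212957 = 1839504336384.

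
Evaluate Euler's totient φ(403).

360

Prime factorization: 403 = 13 · 31.
φ(403) = 403 · (1 − 1/13) · (1 − 1/31)
       = 403 · 360/403 = 360.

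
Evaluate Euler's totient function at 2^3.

φ(8) = 8 · (1 − 1/2)
       = 8 · 1/2 = 4.

4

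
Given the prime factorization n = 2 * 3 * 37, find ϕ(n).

φ(222) = 222 · (1 − 1/2) · (1 − 1/3) · (1 − 1/37)
       = 222 · 72/222 = 72.

72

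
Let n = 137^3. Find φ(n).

φ(2571353) = 2571353 · (1 − 1/137)
       = 2571353 · 136/137 = 2552584.

2552584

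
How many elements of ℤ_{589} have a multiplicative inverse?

589 = 19 * 31.
φ(589) = 589 · (1 − 1/19) · (1 − 1/31)
       = 589 · 540/589 = 540.

540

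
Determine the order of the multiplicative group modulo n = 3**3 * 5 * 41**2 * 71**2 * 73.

φ(83510491455) = 83510491455 · (1 − 1/3) · (1 − 1/5) · (1 − 1/41) · (1 − 1/71) · (1 − 1/73)
       = 83510491455 · 1612800/3187545 = 42253747200.

42253747200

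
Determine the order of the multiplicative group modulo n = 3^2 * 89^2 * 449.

φ(3^2) = 3^1·(3−1) = 3·2 = 6.
φ(89^2) = 89^2 − 89^1 = 7921 − 89 = 7832.
φ(449) = 449 − 1 = 448.
Multiply: 6 · 7832 · 448 = 21052416.

21052416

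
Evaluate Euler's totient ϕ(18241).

First factor: 18241 = 17 * 29 * 37.
φ(18241) = 18241 · (1 − 1/17) · (1 − 1/29) · (1 − 1/37)
       = 18241 · 16128/18241 = 16128.

16128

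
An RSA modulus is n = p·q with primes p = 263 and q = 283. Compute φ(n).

73884

φ(74429) = 74429 · (1 − 1/263) · (1 − 1/283)
       = 74429 · 73884/74429 = 73884.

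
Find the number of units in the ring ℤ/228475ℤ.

Factor 228475: 228475 = 5^2 × 13 × 19 × 37.
φ(228475) = 228475 · (1 − 1/5) · (1 − 1/13) · (1 − 1/19) · (1 − 1/37)
       = 228475 · 31104/45695 = 155520.

155520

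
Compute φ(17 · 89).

1408

φ(17) = 17 − 1 = 16.
φ(89) = 89 − 1 = 88.
Since φ is multiplicative, φ(1513) = 16 · 88 = 1408.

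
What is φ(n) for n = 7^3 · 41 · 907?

φ(7^3) = 7^2·(7−1) = 49·6 = 294.
φ(41) = 41 − 1 = 40.
φ(907) = 907 − 1 = 906.
φ(12755141) = 294 × 40 × 906 = 10654560.

10654560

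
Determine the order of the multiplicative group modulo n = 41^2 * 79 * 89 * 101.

1125696000

φ(41^2) = 41^2 − 41^1 = 1681 − 41 = 1640.
φ(79) = 79 − 1 = 78.
φ(89) = 89 − 1 = 88.
φ(101) = 101 − 1 = 100.
Multiply: 1640 · 78 · 88 · 100 = 1125696000.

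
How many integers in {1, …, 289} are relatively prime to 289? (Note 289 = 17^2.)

φ(289) = 289 · (1 − 1/17)
       = 289 · 16/17 = 272.

272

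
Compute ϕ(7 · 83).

φ(581) = 581 · (1 − 1/7) · (1 − 1/83)
       = 581 · 492/581 = 492.

492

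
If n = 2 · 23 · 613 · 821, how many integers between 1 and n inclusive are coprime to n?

11040480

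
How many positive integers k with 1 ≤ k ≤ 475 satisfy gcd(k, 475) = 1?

Prime factorization: 475 = 5**2 × 19.
φ(475) = 475 · (1 − 1/5) · (1 − 1/19)
       = 475 · 72/95 = 360.

360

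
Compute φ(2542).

Factor 2542: 2542 = 2 × 31 × 41.
φ(2542) = 2542 · (1 − 1/2) · (1 − 1/31) · (1 − 1/41)
       = 2542 · 1200/2542 = 1200.

1200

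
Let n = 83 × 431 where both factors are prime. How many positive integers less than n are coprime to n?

φ(83) = 83 − 1 = 82.
φ(431) = 431 − 1 = 430.
φ(35773) = 82 × 430 = 35260.

35260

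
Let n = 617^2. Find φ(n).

φ(617^2) = 617^2 − 617^1 = 380689 − 617 = 380072.

380072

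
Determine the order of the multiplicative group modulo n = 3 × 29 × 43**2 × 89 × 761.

φ(3) = 3 − 1 = 2.
φ(29) = 29 − 1 = 28.
φ(43^2) = 43^1·(43−1) = 43·42 = 1806.
φ(89) = 89 − 1 = 88.
φ(761) = 761 − 1 = 760.
Since φ is multiplicative, φ(10895090127) = 2 · 28 · 1806 · 88 · 760 = 6763975680.

6763975680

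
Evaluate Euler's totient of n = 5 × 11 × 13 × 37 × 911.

15724800

φ(5) = 5 − 1 = 4.
φ(11) = 11 − 1 = 10.
φ(13) = 13 − 1 = 12.
φ(37) = 37 − 1 = 36.
φ(911) = 911 − 1 = 910.
Multiply: 4 · 10 · 12 · 36 · 910 = 15724800.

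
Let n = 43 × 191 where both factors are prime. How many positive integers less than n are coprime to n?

7980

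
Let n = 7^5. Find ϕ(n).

φ(16807) = 16807 · (1 − 1/7)
       = 16807 · 6/7 = 14406.

14406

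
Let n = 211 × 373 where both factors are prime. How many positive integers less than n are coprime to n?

78120

φ(78703) = 78703 · (1 − 1/211) · (1 − 1/373)
       = 78703 · 78120/78703 = 78120.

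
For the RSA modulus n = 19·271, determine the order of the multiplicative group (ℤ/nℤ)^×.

φ(5149) = 5149 · (1 − 1/19) · (1 − 1/271)
       = 5149 · 4860/5149 = 4860.

4860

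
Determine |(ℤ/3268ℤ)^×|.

1512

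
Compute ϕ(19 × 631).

11340

φ(19) = 19 − 1 = 18.
φ(631) = 631 − 1 = 630.
Since φ is multiplicative, φ(11989) = 18 · 630 = 11340.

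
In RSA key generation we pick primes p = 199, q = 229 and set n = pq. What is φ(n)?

45144

φ(pq) = (p−1)(q−1) = 198 · 228 = 45144.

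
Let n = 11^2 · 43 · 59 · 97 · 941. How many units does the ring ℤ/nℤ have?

φ(11^2) = 11^1·(11−1) = 11·10 = 110.
φ(43) = 43 − 1 = 42.
φ(59) = 59 − 1 = 58.
φ(97) = 97 − 1 = 96.
φ(941) = 941 − 1 = 940.
Multiply: 110 · 42 · 58 · 96 · 940 = 24180710400.

24180710400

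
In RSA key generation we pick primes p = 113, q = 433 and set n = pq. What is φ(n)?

φ(48929) = 48929 · (1 − 1/113) · (1 − 1/433)
       = 48929 · 48384/48929 = 48384.

48384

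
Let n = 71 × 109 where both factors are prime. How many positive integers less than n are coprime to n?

7560

φ(71) = 71 − 1 = 70.
φ(109) = 109 − 1 = 108.
Since φ is multiplicative, φ(7739) = 70 · 108 = 7560.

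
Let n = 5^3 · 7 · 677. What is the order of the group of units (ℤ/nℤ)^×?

φ(592375) = 592375 · (1 − 1/5) · (1 − 1/7) · (1 − 1/677)
       = 592375 · 16224/23695 = 405600.

405600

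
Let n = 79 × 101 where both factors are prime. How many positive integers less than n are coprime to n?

φ(n) = (p − 1)(q − 1) = (79−1)(101−1) = 78·100 = 7800.

7800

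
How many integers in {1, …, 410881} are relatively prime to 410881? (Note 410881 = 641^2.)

φ(641^2) = 641^2 − 641^1 = 410881 − 641 = 410240.

410240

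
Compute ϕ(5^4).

500

φ(625) = 625 · (1 − 1/5)
       = 625 · 4/5 = 500.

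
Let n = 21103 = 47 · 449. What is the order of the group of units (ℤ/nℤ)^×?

20608

φ(21103) = 21103 · (1 − 1/47) · (1 − 1/449)
       = 21103 · 20608/21103 = 20608.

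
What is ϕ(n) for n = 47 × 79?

3588

φ(47) = 47 − 1 = 46.
φ(79) = 79 − 1 = 78.
φ(3713) = 46 × 78 = 3588.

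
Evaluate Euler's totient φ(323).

288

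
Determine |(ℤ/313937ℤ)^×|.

259200

Factor 313937: 313937 = 13 × 19 × 31 × 41.
φ(13) = 13 − 1 = 12.
φ(19) = 19 − 1 = 18.
φ(31) = 31 − 1 = 30.
φ(41) = 41 − 1 = 40.
Multiply: 12 · 18 · 30 · 40 = 259200.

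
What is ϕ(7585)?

Prime factorization: 7585 = 5 × 37 × 41.
φ(7585) = 7585 · (1 − 1/5) · (1 − 1/37) · (1 − 1/41)
       = 7585 · 5760/7585 = 5760.

5760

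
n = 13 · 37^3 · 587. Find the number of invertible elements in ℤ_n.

φ(386533043) = 386533043 · (1 − 1/13) · (1 − 1/37) · (1 − 1/587)
       = 386533043 · 253152/282347 = 346565088.

346565088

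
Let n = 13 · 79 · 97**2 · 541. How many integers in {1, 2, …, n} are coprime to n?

4706657280

φ(5227706263) = 5227706263 · (1 − 1/13) · (1 − 1/79) · (1 − 1/97) · (1 − 1/541)
       = 5227706263 · 48522240/53893879 = 4706657280.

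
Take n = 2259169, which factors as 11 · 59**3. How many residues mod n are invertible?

2018980

φ(11) = 11 − 1 = 10.
φ(59^3) = 59^2·(59−1) = 3481·58 = 201898.
φ(2259169) = 10 × 201898 = 2018980.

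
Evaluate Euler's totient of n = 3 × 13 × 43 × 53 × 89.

4612608

φ(3) = 3 − 1 = 2.
φ(13) = 13 − 1 = 12.
φ(43) = 43 − 1 = 42.
φ(53) = 53 − 1 = 52.
φ(89) = 89 − 1 = 88.
φ(7910409) = 2 × 12 × 42 × 52 × 88 = 4612608.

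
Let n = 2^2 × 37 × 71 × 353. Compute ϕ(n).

φ(3709324) = 3709324 · (1 − 1/2) · (1 − 1/37) · (1 − 1/71) · (1 − 1/353)
       = 3709324 · 887040/1854662 = 1774080.

1774080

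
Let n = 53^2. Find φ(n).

2756

φ(2809) = 2809 · (1 − 1/53)
       = 2809 · 52/53 = 2756.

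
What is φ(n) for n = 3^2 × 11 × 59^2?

φ(344619) = 344619 · (1 − 1/3) · (1 − 1/11) · (1 − 1/59)
       = 344619 · 1160/1947 = 205320.

205320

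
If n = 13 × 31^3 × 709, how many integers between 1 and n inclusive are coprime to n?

244939680

φ(274583647) = 274583647 · (1 − 1/13) · (1 − 1/31) · (1 − 1/709)
       = 274583647 · 254880/285727 = 244939680.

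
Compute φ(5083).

5083 = 13 * 17 * 23.
φ(5083) = 5083 · (1 − 1/13) · (1 − 1/17) · (1 − 1/23)
       = 5083 · 4224/5083 = 4224.

4224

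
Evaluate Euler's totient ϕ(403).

360

Prime factorization: 403 = 13 * 31.
φ(13) = 13 − 1 = 12.
φ(31) = 31 − 1 = 30.
Multiply: 12 · 30 = 360.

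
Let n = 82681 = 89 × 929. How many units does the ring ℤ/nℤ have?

81664

φ(82681) = 82681 · (1 − 1/89) · (1 − 1/929)
       = 82681 · 81664/82681 = 81664.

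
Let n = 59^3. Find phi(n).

201898

φ(59^3) = 59^2·(59−1) = 3481·58 = 201898.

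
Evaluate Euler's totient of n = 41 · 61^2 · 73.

φ(11136953) = 11136953 · (1 − 1/41) · (1 − 1/61) · (1 − 1/73)
       = 11136953 · 172800/182573 = 10540800.

10540800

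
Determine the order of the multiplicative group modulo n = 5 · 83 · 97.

31488

φ(5) = 5 − 1 = 4.
φ(83) = 83 − 1 = 82.
φ(97) = 97 − 1 = 96.
Since φ is multiplicative, φ(40255) = 4 · 82 · 96 = 31488.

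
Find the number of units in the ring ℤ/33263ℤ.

30240

Factor 33263: 33263 = 29 * 31 * 37.
φ(33263) = 33263 · (1 − 1/29) · (1 − 1/31) · (1 − 1/37)
       = 33263 · 30240/33263 = 30240.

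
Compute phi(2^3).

4

φ(2^3) = 2^3 − 2^2 = 8 − 4 = 4.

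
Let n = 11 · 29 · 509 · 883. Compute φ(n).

125455680

φ(11) = 11 − 1 = 10.
φ(29) = 29 − 1 = 28.
φ(509) = 509 − 1 = 508.
φ(883) = 883 − 1 = 882.
Multiply: 10 · 28 · 508 · 882 = 125455680.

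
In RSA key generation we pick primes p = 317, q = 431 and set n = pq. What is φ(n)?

135880

φ(136627) = 136627 · (1 − 1/317) · (1 − 1/431)
       = 136627 · 135880/136627 = 135880.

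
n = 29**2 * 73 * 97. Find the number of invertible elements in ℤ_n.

φ(29^2) = 29^1·(29−1) = 29·28 = 812.
φ(73) = 73 − 1 = 72.
φ(97) = 97 − 1 = 96.
Since φ is multiplicative, φ(5955121) = 812 · 72 · 96 = 5612544.

5612544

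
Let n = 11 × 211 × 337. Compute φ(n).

705600

φ(11) = 11 − 1 = 10.
φ(211) = 211 − 1 = 210.
φ(337) = 337 − 1 = 336.
Since φ is multiplicative, φ(782177) = 10 · 210 · 336 = 705600.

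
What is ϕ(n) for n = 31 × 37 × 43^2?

φ(31) = 31 − 1 = 30.
φ(37) = 37 − 1 = 36.
φ(43^2) = 43^2 − 43^1 = 1849 − 43 = 1806.
φ(2120803) = 30 × 36 × 1806 = 1950480.

1950480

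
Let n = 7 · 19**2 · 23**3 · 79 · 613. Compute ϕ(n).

φ(7) = 7 − 1 = 6.
φ(19^2) = 19^2 − 19^1 = 361 − 19 = 342.
φ(23^3) = 23^3 − 23^2 = 12167 − 529 = 11638.
φ(79) = 79 − 1 = 78.
φ(613) = 613 − 1 = 612.
Multiply: 6 · 342 · 11638 · 78 · 612 = 1139991817536.

1139991817536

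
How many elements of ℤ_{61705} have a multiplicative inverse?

40320

Prime factorization: 61705 = 5 * 7 * 41 * 43.
φ(61705) = 61705 · (1 − 1/5) · (1 − 1/7) · (1 − 1/41) · (1 − 1/43)
       = 61705 · 40320/61705 = 40320.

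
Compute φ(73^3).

383688

φ(389017) = 389017 · (1 − 1/73)
       = 389017 · 72/73 = 383688.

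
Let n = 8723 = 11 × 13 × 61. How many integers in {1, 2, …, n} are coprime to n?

7200

φ(8723) = 8723 · (1 − 1/11) · (1 − 1/13) · (1 − 1/61)
       = 8723 · 7200/8723 = 7200.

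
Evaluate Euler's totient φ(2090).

Factor 2090: 2090 = 2 · 5 · 11 · 19.
φ(2) = 2 − 1 = 1.
φ(5) = 5 − 1 = 4.
φ(11) = 11 − 1 = 10.
φ(19) = 19 − 1 = 18.
Since φ is multiplicative, φ(2090) = 1 · 4 · 10 · 18 = 720.

720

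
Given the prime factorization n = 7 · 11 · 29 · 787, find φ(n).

φ(7) = 7 − 1 = 6.
φ(11) = 11 − 1 = 10.
φ(29) = 29 − 1 = 28.
φ(787) = 787 − 1 = 786.
φ(1757371) = 6 × 10 × 28 × 786 = 1320480.

1320480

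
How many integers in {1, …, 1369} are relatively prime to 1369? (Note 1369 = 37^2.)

φ(1369) = 1369 · (1 − 1/37)
       = 1369 · 36/37 = 1332.

1332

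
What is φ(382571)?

302400

Factor 382571: 382571 = 7 × 31 × 41 × 43.
φ(7) = 7 − 1 = 6.
φ(31) = 31 − 1 = 30.
φ(41) = 41 − 1 = 40.
φ(43) = 43 − 1 = 42.
φ(382571) = 6 × 30 × 40 × 42 = 302400.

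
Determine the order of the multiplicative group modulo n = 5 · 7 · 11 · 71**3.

84688800

φ(5) = 5 − 1 = 4.
φ(7) = 7 − 1 = 6.
φ(11) = 11 − 1 = 10.
φ(71^3) = 71^3 − 71^2 = 357911 − 5041 = 352870.
Since φ is multiplicative, φ(137795735) = 4 · 6 · 10 · 352870 = 84688800.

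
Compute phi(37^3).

49284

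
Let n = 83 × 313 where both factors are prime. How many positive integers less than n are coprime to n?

25584

φ(83) = 83 − 1 = 82.
φ(313) = 313 − 1 = 312.
Multiply: 82 · 312 = 25584.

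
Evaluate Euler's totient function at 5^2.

20

φ(25) = 25 · (1 − 1/5)
       = 25 · 4/5 = 20.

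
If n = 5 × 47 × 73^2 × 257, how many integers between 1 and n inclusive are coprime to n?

247578624

φ(321844955) = 321844955 · (1 − 1/5) · (1 − 1/47) · (1 − 1/73) · (1 − 1/257)
       = 321844955 · 3391488/4408835 = 247578624.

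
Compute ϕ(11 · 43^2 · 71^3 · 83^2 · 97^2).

403893994316198400

φ(471850365462771229) = 471850365462771229 · (1 − 1/11) · (1 − 1/43) · (1 − 1/71) · (1 − 1/83) · (1 − 1/97)
       = 471850365462771229 · 231436800/270376733 = 403893994316198400.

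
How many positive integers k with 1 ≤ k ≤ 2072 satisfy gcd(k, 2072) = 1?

864

2072 = 2^3 * 7 * 37.
φ(2072) = 2072 · (1 − 1/2) · (1 − 1/7) · (1 − 1/37)
       = 2072 · 216/518 = 864.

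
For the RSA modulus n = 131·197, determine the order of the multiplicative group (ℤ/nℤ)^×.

φ(131) = 131 − 1 = 130.
φ(197) = 197 − 1 = 196.
Multiply: 130 · 196 = 25480.

25480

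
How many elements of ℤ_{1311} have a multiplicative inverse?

Factor 1311: 1311 = 3 · 19 · 23.
φ(3) = 3 − 1 = 2.
φ(19) = 19 − 1 = 18.
φ(23) = 23 − 1 = 22.
Multiply: 2 · 18 · 22 = 792.

792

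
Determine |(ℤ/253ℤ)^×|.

220

Factor 253: 253 = 11 * 23.
φ(253) = 253 · (1 − 1/11) · (1 − 1/23)
       = 253 · 220/253 = 220.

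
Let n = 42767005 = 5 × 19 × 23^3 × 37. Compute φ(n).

30165696

φ(42767005) = 42767005 · (1 − 1/5) · (1 − 1/19) · (1 − 1/23) · (1 − 1/37)
       = 42767005 · 57024/80845 = 30165696.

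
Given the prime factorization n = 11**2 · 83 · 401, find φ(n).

3608000

φ(11^2) = 11^1·(11−1) = 11·10 = 110.
φ(83) = 83 − 1 = 82.
φ(401) = 401 − 1 = 400.
Since φ is multiplicative, φ(4027243) = 110 · 82 · 400 = 3608000.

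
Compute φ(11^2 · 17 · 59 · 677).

φ(11^2) = 11^1·(11−1) = 11·10 = 110.
φ(17) = 17 − 1 = 16.
φ(59) = 59 − 1 = 58.
φ(677) = 677 − 1 = 676.
φ(82162751) = 110 × 16 × 58 × 676 = 69006080.

69006080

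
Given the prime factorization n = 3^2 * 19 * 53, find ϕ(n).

φ(9063) = 9063 · (1 − 1/3) · (1 − 1/19) · (1 − 1/53)
       = 9063 · 1872/3021 = 5616.

5616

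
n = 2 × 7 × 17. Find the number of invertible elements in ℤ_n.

96

φ(2) = 2 − 1 = 1.
φ(7) = 7 − 1 = 6.
φ(17) = 17 − 1 = 16.
Multiply: 1 · 6 · 16 = 96.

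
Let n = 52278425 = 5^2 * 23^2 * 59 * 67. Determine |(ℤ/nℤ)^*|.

38739360

φ(5^2) = 5^1·(5−1) = 5·4 = 20.
φ(23^2) = 23^2 − 23^1 = 529 − 23 = 506.
φ(59) = 59 − 1 = 58.
φ(67) = 67 − 1 = 66.
φ(52278425) = 20 × 506 × 58 × 66 = 38739360.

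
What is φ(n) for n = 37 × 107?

φ(3959) = 3959 · (1 − 1/37) · (1 − 1/107)
       = 3959 · 3816/3959 = 3816.

3816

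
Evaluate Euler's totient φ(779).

First factor: 779 = 19 × 41.
φ(779) = 779 · (1 − 1/19) · (1 − 1/41)
       = 779 · 720/779 = 720.

720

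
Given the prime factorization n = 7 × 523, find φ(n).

φ(7) = 7 − 1 = 6.
φ(523) = 523 − 1 = 522.
Since φ is multiplicative, φ(3661) = 6 · 522 = 3132.

3132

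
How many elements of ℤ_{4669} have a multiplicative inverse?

3696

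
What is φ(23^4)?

φ(23^4) = 23^3·(23−1) = 12167·22 = 267674.

267674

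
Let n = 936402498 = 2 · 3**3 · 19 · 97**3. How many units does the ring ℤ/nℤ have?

292657536

φ(936402498) = 936402498 · (1 − 1/2) · (1 − 1/3) · (1 − 1/19) · (1 − 1/97)
       = 936402498 · 3456/11058 = 292657536.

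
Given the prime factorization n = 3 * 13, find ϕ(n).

24

φ(39) = 39 · (1 − 1/3) · (1 − 1/13)
       = 39 · 24/39 = 24.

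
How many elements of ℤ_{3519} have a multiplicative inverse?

First factor: 3519 = 3^2 · 17 · 23.
φ(3519) = 3519 · (1 − 1/3) · (1 − 1/17) · (1 − 1/23)
       = 3519 · 704/1173 = 2112.

2112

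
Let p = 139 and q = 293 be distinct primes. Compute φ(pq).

40296

φ(139) = 139 − 1 = 138.
φ(293) = 293 − 1 = 292.
Multiply: 138 · 292 = 40296.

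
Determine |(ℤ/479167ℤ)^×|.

Factor 479167: 479167 = 13 · 29 · 31 · 41.
φ(13) = 13 − 1 = 12.
φ(29) = 29 − 1 = 28.
φ(31) = 31 − 1 = 30.
φ(41) = 41 − 1 = 40.
Multiply: 12 · 28 · 30 · 40 = 403200.

403200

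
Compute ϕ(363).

220

Prime factorization: 363 = 3 · 11^2.
φ(363) = 363 · (1 − 1/3) · (1 − 1/11)
       = 363 · 20/33 = 220.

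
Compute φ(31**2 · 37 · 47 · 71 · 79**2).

φ(31^2) = 31^1·(31−1) = 31·30 = 930.
φ(37) = 37 − 1 = 36.
φ(47) = 47 − 1 = 46.
φ(71) = 71 − 1 = 70.
φ(79^2) = 79^2 − 79^1 = 6241 − 79 = 6162.
φ(740517797869) = 930 × 36 × 46 × 70 × 6162 = 664298107200.

664298107200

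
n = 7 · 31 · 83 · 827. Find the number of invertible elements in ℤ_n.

12191760

φ(14895097) = 14895097 · (1 − 1/7) · (1 − 1/31) · (1 − 1/83) · (1 − 1/827)
       = 14895097 · 12191760/14895097 = 12191760.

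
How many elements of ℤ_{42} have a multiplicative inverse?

Prime factorization: 42 = 2 · 3 · 7.
φ(2) = 2 − 1 = 1.
φ(3) = 3 − 1 = 2.
φ(7) = 7 − 1 = 6.
Since φ is multiplicative, φ(42) = 1 · 2 · 6 = 12.

12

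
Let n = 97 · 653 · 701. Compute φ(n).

φ(44402041) = 44402041 · (1 − 1/97) · (1 − 1/653) · (1 − 1/701)
       = 44402041 · 43814400/44402041 = 43814400.

43814400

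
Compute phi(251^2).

φ(251^2) = 251^2 − 251^1 = 63001 − 251 = 62750.

62750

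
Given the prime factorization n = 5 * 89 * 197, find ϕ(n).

68992

φ(87665) = 87665 · (1 − 1/5) · (1 − 1/89) · (1 − 1/197)
       = 87665 · 68992/87665 = 68992.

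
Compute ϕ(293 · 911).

265720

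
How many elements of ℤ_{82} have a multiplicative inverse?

82 = 2 · 41.
φ(82) = 82 · (1 − 1/2) · (1 − 1/41)
       = 82 · 40/82 = 40.

40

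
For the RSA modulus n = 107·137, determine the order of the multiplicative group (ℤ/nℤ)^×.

14416

φ(n) = (p − 1)(q − 1) = (107−1)(137−1) = 106·136 = 14416.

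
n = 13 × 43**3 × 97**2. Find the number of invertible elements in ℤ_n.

8677815552

φ(9725057719) = 9725057719 · (1 − 1/13) · (1 − 1/43) · (1 − 1/97)
       = 9725057719 · 48384/54223 = 8677815552.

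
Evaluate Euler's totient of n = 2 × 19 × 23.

396

φ(874) = 874 · (1 − 1/2) · (1 − 1/19) · (1 − 1/23)
       = 874 · 396/874 = 396.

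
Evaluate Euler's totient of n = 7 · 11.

φ(77) = 77 · (1 − 1/7) · (1 − 1/11)
       = 77 · 60/77 = 60.

60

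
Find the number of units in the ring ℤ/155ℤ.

Factor 155: 155 = 5 * 31.
φ(5) = 5 − 1 = 4.
φ(31) = 31 − 1 = 30.
Since φ is multiplicative, φ(155) = 4 · 30 = 120.

120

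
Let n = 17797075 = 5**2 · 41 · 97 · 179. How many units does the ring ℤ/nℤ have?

13670400

φ(17797075) = 17797075 · (1 − 1/5) · (1 − 1/41) · (1 − 1/97) · (1 − 1/179)
       = 17797075 · 2734080/3559415 = 13670400.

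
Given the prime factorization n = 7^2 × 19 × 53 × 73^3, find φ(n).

15083542656

φ(7^2) = 7^2 − 7^1 = 49 − 7 = 42.
φ(19) = 19 − 1 = 18.
φ(53) = 53 − 1 = 52.
φ(73^3) = 73^2·(73−1) = 5329·72 = 383688.
Since φ is multiplicative, φ(19195265831) = 42 · 18 · 52 · 383688 = 15083542656.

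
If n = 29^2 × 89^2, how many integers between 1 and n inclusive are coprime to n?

6359584

φ(29^2) = 29^2 − 29^1 = 841 − 29 = 812.
φ(89^2) = 89^1·(89−1) = 89·88 = 7832.
Multiply: 812 · 7832 = 6359584.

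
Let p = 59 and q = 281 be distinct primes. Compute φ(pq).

φ(pq) = (p−1)(q−1) = 58 · 280 = 16240.

16240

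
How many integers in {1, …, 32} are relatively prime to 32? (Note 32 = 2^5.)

16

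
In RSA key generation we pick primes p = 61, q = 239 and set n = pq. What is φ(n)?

φ(pq) = (p−1)(q−1) = 60 · 238 = 14280.

14280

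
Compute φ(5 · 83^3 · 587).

1324120912

φ(5) = 5 − 1 = 4.
φ(83^3) = 83^2·(83−1) = 6889·82 = 564898.
φ(587) = 587 − 1 = 586.
φ(1678194845) = 4 × 564898 × 586 = 1324120912.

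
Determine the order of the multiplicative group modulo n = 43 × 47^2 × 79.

φ(7503973) = 7503973 · (1 − 1/43) · (1 − 1/47) · (1 − 1/79)
       = 7503973 · 150696/159659 = 7082712.

7082712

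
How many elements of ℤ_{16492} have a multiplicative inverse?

6480

16492 = 2^2 * 7 * 19 * 31.
φ(2^2) = 2^1·(2−1) = 2·1 = 2.
φ(7) = 7 − 1 = 6.
φ(19) = 19 − 1 = 18.
φ(31) = 31 − 1 = 30.
φ(16492) = 2 × 6 × 18 × 30 = 6480.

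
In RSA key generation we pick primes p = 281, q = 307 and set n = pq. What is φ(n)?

85680

φ(n) = (p − 1)(q − 1) = (281−1)(307−1) = 280·306 = 85680.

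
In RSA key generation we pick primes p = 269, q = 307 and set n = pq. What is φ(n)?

φ(82583) = 82583 · (1 − 1/269) · (1 − 1/307)
       = 82583 · 82008/82583 = 82008.

82008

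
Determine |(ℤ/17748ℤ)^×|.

5376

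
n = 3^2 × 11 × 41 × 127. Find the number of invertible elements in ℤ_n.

302400

φ(3^2) = 3^1·(3−1) = 3·2 = 6.
φ(11) = 11 − 1 = 10.
φ(41) = 41 − 1 = 40.
φ(127) = 127 − 1 = 126.
Since φ is multiplicative, φ(515493) = 6 · 10 · 40 · 126 = 302400.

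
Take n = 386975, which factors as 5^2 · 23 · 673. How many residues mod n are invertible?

295680

φ(386975) = 386975 · (1 − 1/5) · (1 − 1/23) · (1 − 1/673)
       = 386975 · 59136/77395 = 295680.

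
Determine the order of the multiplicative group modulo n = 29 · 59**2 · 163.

15522192

φ(16454687) = 16454687 · (1 − 1/29) · (1 − 1/59) · (1 − 1/163)
       = 16454687 · 263088/278893 = 15522192.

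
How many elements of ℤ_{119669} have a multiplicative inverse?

101640

Prime factorization: 119669 = 11**2 × 23 × 43.
φ(119669) = 119669 · (1 − 1/11) · (1 − 1/23) · (1 − 1/43)
       = 119669 · 9240/10879 = 101640.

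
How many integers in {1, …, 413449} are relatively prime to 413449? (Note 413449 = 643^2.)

φ(643^2) = 643^2 − 643^1 = 413449 − 643 = 412806.

412806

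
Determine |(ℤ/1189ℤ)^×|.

1120

Factor 1189: 1189 = 29 × 41.
φ(1189) = 1189 · (1 − 1/29) · (1 − 1/41)
       = 1189 · 1120/1189 = 1120.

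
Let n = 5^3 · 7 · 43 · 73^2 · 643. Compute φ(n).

φ(128923830875) = 128923830875 · (1 − 1/5) · (1 − 1/7) · (1 − 1/43) · (1 − 1/73) · (1 − 1/643)
       = 128923830875 · 46593792/70643195 = 85033670400.

85033670400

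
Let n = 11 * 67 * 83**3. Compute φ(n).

372832680

φ(421407019) = 421407019 · (1 − 1/11) · (1 − 1/67) · (1 − 1/83)
       = 421407019 · 54120/61171 = 372832680.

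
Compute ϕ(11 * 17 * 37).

5760

φ(11) = 11 − 1 = 10.
φ(17) = 17 − 1 = 16.
φ(37) = 37 − 1 = 36.
Multiply: 10 · 16 · 36 = 5760.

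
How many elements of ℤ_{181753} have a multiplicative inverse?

144000

Prime factorization: 181753 = 11 × 13 × 31 × 41.
φ(181753) = 181753 · (1 − 1/11) · (1 − 1/13) · (1 − 1/31) · (1 − 1/41)
       = 181753 · 144000/181753 = 144000.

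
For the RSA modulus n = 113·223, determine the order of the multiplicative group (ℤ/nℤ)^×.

φ(pq) = (p−1)(q−1) = 112 · 222 = 24864.

24864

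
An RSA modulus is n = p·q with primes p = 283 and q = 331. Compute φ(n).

φ(283) = 283 − 1 = 282.
φ(331) = 331 − 1 = 330.
φ(93673) = 282 × 330 = 93060.

93060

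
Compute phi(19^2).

342

φ(361) = 361 · (1 − 1/19)
       = 361 · 18/19 = 342.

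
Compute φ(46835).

32256

First factor: 46835 = 5 · 17 · 19 · 29.
φ(5) = 5 − 1 = 4.
φ(17) = 17 − 1 = 16.
φ(19) = 19 − 1 = 18.
φ(29) = 29 − 1 = 28.
Since φ is multiplicative, φ(46835) = 4 · 16 · 18 · 28 = 32256.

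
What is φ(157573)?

126720

157573 = 13 · 17 · 23 · 31.
φ(13) = 13 − 1 = 12.
φ(17) = 17 − 1 = 16.
φ(23) = 23 − 1 = 22.
φ(31) = 31 − 1 = 30.
Since φ is multiplicative, φ(157573) = 12 · 16 · 22 · 30 = 126720.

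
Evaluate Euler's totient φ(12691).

Prime factorization: 12691 = 7^3 × 37.
φ(7^3) = 7^2·(7−1) = 49·6 = 294.
φ(37) = 37 − 1 = 36.
Since φ is multiplicative, φ(12691) = 294 · 36 = 10584.

10584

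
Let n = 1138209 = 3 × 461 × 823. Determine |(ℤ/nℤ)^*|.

φ(1138209) = 1138209 · (1 − 1/3) · (1 − 1/461) · (1 − 1/823)
       = 1138209 · 756240/1138209 = 756240.

756240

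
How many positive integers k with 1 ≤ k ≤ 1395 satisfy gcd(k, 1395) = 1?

720

Prime factorization: 1395 = 3^2 · 5 · 31.
φ(3^2) = 3^1·(3−1) = 3·2 = 6.
φ(5) = 5 − 1 = 4.
φ(31) = 31 − 1 = 30.
Since φ is multiplicative, φ(1395) = 6 · 4 · 30 = 720.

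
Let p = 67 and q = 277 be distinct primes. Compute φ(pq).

φ(n) = (p − 1)(q − 1) = (67−1)(277−1) = 66·276 = 18216.

18216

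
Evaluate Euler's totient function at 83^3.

φ(83^3) = 83^2·(83−1) = 6889·82 = 564898.

564898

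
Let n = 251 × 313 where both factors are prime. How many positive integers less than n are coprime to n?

φ(pq) = (p−1)(q−1) = 250 · 312 = 78000.

78000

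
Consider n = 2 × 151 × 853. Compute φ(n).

φ(257606) = 257606 · (1 − 1/2) · (1 − 1/151) · (1 − 1/853)
       = 257606 · 127800/257606 = 127800.

127800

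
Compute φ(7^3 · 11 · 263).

770280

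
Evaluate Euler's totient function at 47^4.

φ(47^4) = 47^3·(47−1) = 103823·46 = 4775858.

4775858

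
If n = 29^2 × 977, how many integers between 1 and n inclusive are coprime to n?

792512

φ(821657) = 821657 · (1 − 1/29) · (1 − 1/977)
       = 821657 · 27328/28333 = 792512.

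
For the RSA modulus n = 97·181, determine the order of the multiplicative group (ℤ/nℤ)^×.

17280

For distinct primes, φ(pq) = (p−1)(q−1) = 96 × 180 = 17280.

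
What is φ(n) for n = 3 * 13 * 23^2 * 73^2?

63828864

φ(3) = 3 − 1 = 2.
φ(13) = 13 − 1 = 12.
φ(23^2) = 23^2 − 23^1 = 529 − 23 = 506.
φ(73^2) = 73^2 − 73^1 = 5329 − 73 = 5256.
φ(109942599) = 2 × 12 × 506 × 5256 = 63828864.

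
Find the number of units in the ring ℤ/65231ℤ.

60480

65231 = 37 * 41 * 43.
φ(37) = 37 − 1 = 36.
φ(41) = 41 − 1 = 40.
φ(43) = 43 − 1 = 42.
Multiply: 36 · 40 · 42 = 60480.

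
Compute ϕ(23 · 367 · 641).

5153280

φ(5410681) = 5410681 · (1 − 1/23) · (1 − 1/367) · (1 − 1/641)
       = 5410681 · 5153280/5410681 = 5153280.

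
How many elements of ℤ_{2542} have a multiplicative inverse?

1200

2542 = 2 · 31 · 41.
φ(2) = 2 − 1 = 1.
φ(31) = 31 − 1 = 30.
φ(41) = 41 − 1 = 40.
Since φ is multiplicative, φ(2542) = 1 · 30 · 40 = 1200.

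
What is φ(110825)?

Factor 110825: 110825 = 5^2 × 11 × 13 × 31.
φ(5^2) = 5^2 − 5^1 = 25 − 5 = 20.
φ(11) = 11 − 1 = 10.
φ(13) = 13 − 1 = 12.
φ(31) = 31 − 1 = 30.
Since φ is multiplicative, φ(110825) = 20 · 10 · 12 · 30 = 72000.

72000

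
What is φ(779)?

Prime factorization: 779 = 19 · 41.
φ(19) = 19 − 1 = 18.
φ(41) = 41 − 1 = 40.
Since φ is multiplicative, φ(779) = 18 · 40 = 720.

720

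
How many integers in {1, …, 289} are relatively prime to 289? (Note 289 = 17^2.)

φ(17^2) = 17^1·(17−1) = 17·16 = 272.

272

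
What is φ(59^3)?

201898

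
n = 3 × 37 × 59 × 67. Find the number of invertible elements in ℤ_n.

275616

φ(438783) = 438783 · (1 − 1/3) · (1 − 1/37) · (1 − 1/59) · (1 − 1/67)
       = 438783 · 275616/438783 = 275616.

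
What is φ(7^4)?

2058

φ(2401) = 2401 · (1 − 1/7)
       = 2401 · 6/7 = 2058.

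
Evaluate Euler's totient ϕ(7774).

3432

Prime factorization: 7774 = 2 * 13^2 * 23.
φ(2) = 2 − 1 = 1.
φ(13^2) = 13^2 − 13^1 = 169 − 13 = 156.
φ(23) = 23 − 1 = 22.
Multiply: 1 · 156 · 22 = 3432.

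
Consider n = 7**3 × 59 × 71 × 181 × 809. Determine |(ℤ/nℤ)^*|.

173603001600

φ(210393140783) = 210393140783 · (1 − 1/7) · (1 − 1/59) · (1 − 1/71) · (1 − 1/181) · (1 − 1/809)
       = 210393140783 · 3542918400/4293737567 = 173603001600.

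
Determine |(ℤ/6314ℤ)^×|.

2400

Prime factorization: 6314 = 2 × 7 × 11 × 41.
φ(2) = 2 − 1 = 1.
φ(7) = 7 − 1 = 6.
φ(11) = 11 − 1 = 10.
φ(41) = 41 − 1 = 40.
φ(6314) = 1 × 6 × 10 × 40 = 2400.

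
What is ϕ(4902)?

1512

Factor 4902: 4902 = 2 × 3 × 19 × 43.
φ(2) = 2 − 1 = 1.
φ(3) = 3 − 1 = 2.
φ(19) = 19 − 1 = 18.
φ(43) = 43 − 1 = 42.
Multiply: 1 · 2 · 18 · 42 = 1512.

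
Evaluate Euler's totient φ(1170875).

806400

1170875 = 5**3 · 17 · 19 · 29.
φ(5^3) = 5^2·(5−1) = 25·4 = 100.
φ(17) = 17 − 1 = 16.
φ(19) = 19 − 1 = 18.
φ(29) = 29 − 1 = 28.
φ(1170875) = 100 × 16 × 18 × 28 = 806400.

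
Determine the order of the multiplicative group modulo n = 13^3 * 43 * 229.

19420128

φ(13^3) = 13^2·(13−1) = 169·12 = 2028.
φ(43) = 43 − 1 = 42.
φ(229) = 229 − 1 = 228.
Since φ is multiplicative, φ(21633859) = 2028 · 42 · 228 = 19420128.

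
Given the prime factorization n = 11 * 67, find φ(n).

φ(737) = 737 · (1 − 1/11) · (1 − 1/67)
       = 737 · 660/737 = 660.

660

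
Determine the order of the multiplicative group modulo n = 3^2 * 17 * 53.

φ(8109) = 8109 · (1 − 1/3) · (1 − 1/17) · (1 − 1/53)
       = 8109 · 1664/2703 = 4992.

4992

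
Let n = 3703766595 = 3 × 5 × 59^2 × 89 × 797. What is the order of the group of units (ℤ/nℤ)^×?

φ(3703766595) = 3703766595 · (1 − 1/3) · (1 − 1/5) · (1 − 1/59) · (1 − 1/89) · (1 − 1/797)
       = 3703766595 · 32502272/62775705 = 1917634048.

1917634048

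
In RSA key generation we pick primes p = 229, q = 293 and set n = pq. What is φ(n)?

66576

φ(67097) = 67097 · (1 − 1/229) · (1 − 1/293)
       = 67097 · 66576/67097 = 66576.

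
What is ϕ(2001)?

First factor: 2001 = 3 · 23 · 29.
φ(2001) = 2001 · (1 − 1/3) · (1 − 1/23) · (1 − 1/29)
       = 2001 · 1232/2001 = 1232.

1232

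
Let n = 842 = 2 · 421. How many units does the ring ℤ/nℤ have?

φ(842) = 842 · (1 − 1/2) · (1 − 1/421)
       = 842 · 420/842 = 420.

420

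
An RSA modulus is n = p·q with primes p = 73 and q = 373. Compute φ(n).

φ(73) = 73 − 1 = 72.
φ(373) = 373 − 1 = 372.
Multiply: 72 · 372 = 26784.

26784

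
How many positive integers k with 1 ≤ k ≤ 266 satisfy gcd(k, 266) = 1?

Prime factorization: 266 = 2 · 7 · 19.
φ(266) = 266 · (1 − 1/2) · (1 − 1/7) · (1 − 1/19)
       = 266 · 108/266 = 108.

108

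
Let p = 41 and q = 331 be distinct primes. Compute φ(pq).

φ(41) = 41 − 1 = 40.
φ(331) = 331 − 1 = 330.
Multiply: 40 · 330 = 13200.

13200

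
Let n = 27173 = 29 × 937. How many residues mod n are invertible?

26208

φ(29) = 29 − 1 = 28.
φ(937) = 937 − 1 = 936.
Multiply: 28 · 936 = 26208.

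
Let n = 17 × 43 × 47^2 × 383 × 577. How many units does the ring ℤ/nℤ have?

319676571648

φ(356851625989) = 356851625989 · (1 − 1/17) · (1 − 1/43) · (1 − 1/47) · (1 − 1/383) · (1 − 1/577)
       = 356851625989 · 6801629184/7592587787 = 319676571648.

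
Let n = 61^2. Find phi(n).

φ(3721) = 3721 · (1 − 1/61)
       = 3721 · 60/61 = 3660.

3660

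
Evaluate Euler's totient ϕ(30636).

Factor 30636: 30636 = 2^2 · 3^2 · 23 · 37.
φ(2^2) = 2^2 − 2^1 = 4 − 2 = 2.
φ(3^2) = 3^2 − 3^1 = 9 − 3 = 6.
φ(23) = 23 − 1 = 22.
φ(37) = 37 − 1 = 36.
Multiply: 2 · 6 · 22 · 36 = 9504.

9504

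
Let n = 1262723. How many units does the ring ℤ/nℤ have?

First factor: 1262723 = 7 · 11 · 23^2 · 31.
φ(7) = 7 − 1 = 6.
φ(11) = 11 − 1 = 10.
φ(23^2) = 23^2 − 23^1 = 529 − 23 = 506.
φ(31) = 31 − 1 = 30.
Multiply: 6 · 10 · 506 · 30 = 910800.

910800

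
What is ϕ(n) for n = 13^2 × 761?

118560

φ(128609) = 128609 · (1 − 1/13) · (1 − 1/761)
       = 128609 · 9120/9893 = 118560.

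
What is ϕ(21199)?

Factor 21199: 21199 = 17 * 29 * 43.
φ(21199) = 21199 · (1 − 1/17) · (1 − 1/29) · (1 − 1/43)
       = 21199 · 18816/21199 = 18816.

18816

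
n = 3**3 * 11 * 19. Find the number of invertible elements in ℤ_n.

φ(3^3) = 3^3 − 3^2 = 27 − 9 = 18.
φ(11) = 11 − 1 = 10.
φ(19) = 19 − 1 = 18.
Since φ is multiplicative, φ(5643) = 18 · 10 · 18 = 3240.

3240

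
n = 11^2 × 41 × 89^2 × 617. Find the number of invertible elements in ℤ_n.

21227852800

φ(11^2) = 11^2 − 11^1 = 121 − 11 = 110.
φ(41) = 41 − 1 = 40.
φ(89^2) = 89^1·(89−1) = 89·88 = 7832.
φ(617) = 617 − 1 = 616.
Multiply: 110 · 40 · 7832 · 616 = 21227852800.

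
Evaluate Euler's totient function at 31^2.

930

φ(961) = 961 · (1 − 1/31)
       = 961 · 30/31 = 930.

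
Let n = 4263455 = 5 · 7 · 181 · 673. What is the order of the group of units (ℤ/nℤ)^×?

φ(4263455) = 4263455 · (1 − 1/5) · (1 − 1/7) · (1 − 1/181) · (1 − 1/673)
       = 4263455 · 2903040/4263455 = 2903040.

2903040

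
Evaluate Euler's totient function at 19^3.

6498

φ(19^3) = 19^3 − 19^2 = 6859 − 361 = 6498.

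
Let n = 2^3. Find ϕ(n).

4

φ(2^3) = 2^3 − 2^2 = 8 − 4 = 4.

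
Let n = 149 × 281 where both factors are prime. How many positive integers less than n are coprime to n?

41440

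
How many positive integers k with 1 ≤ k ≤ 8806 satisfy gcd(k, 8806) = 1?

3456

8806 = 2 · 7 · 17 · 37.
φ(8806) = 8806 · (1 − 1/2) · (1 − 1/7) · (1 − 1/17) · (1 − 1/37)
       = 8806 · 3456/8806 = 3456.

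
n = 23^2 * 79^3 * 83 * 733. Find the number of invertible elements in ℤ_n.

14785098954912

φ(15867883852409) = 15867883852409 · (1 − 1/23) · (1 − 1/79) · (1 − 1/83) · (1 − 1/733)
       = 15867883852409 · 103001184/110544463 = 14785098954912.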